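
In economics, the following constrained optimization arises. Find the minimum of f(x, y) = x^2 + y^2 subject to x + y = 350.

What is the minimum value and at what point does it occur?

Substitute y = 350 - x into f(x,y) = x^2 + y^2:
g(x) = x^2 + (350 - x)^2 = 2x^2 - 700x + 122500
g'(x) = 4x - 700 = 0  =>  x = 175
y = 350 - 175 = 175
Minimum value = 175^2 + 175^2 = 61250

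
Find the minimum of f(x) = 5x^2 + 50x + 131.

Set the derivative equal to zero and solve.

f(x) = 5x^2 + 50x + 131
f'(x) = 10x + (50) = 0
x = -50/10 = -5
f(-5) = 6
Since f''(x) = 10 > 0, this is a minimum.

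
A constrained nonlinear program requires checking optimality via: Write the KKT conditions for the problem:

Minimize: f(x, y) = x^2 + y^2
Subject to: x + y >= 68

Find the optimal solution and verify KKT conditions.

KKT conditions for min x^2 + y^2 s.t. x + y >= 68:
Stationarity: 2x = mu, 2y = mu
So x = y = mu/2.
Complementary slackness: mu*(x + y - 68) = 0
Primal feasibility: x + y >= 68; dual feasibility: mu >= 0
If mu = 0 then x = y = 0, but 0 + 0 < 68 is infeasible, so the constraint is active.
Constraint active: x + y = 2*(mu/2) = 68 => mu = 68
x = y = 34, f = 2312
Verify: stationarity 2*34 = 68 = mu; primal 34 + 34 = 68 >= 68; dual mu = 68 >= 0; complementary slackness 68*(68 - 68) = 0. All KKT conditions hold.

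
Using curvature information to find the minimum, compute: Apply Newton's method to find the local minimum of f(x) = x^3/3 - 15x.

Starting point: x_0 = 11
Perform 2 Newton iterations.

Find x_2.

f(x) = x^3/3 - 15x
f'(x) = x^2 - 15, f''(x) = 2x
Newton update: x_{n+1} = x_n - (x_n^2 - 15)/(2*x_n)
Step 1: x_0 = 11, f'=106, f''=22, x_1 = 68/11
Step 2: x_1 = 68/11, f'=2809/121, f''=136/11, x_2 = 6439/1496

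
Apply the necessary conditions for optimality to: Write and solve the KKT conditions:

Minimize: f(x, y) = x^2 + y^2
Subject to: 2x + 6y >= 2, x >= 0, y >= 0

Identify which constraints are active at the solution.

KKT conditions for min x^2 + y^2 s.t. 2x + 6y >= 2, x >= 0, y >= 0:
Stationarity: 2x = mu*2 + mu_x, 2y = mu*6 + mu_y, with mu, mu_x, mu_y >= 0
Complementary slackness: mu*(2x + 6y - 2) = 0, mu_x*x = 0, mu_y*y = 0
(0, 0) is infeasible (2*0 + 6*0 < 2), so if mu = 0 stationarity would force x = mu_x/2 >= 0, y = mu_y/2 >= 0 with mu_x*x = mu_y*y = 0, i.e. x = y = 0: contradiction. Hence mu > 0 and 2x + 6y = 2 is active.
Try x > 0, y > 0 (so mu_x = mu_y = 0): x = 2*mu/2, y = 6*mu/2
Substitute: 2*(2*mu/2) + 6*(6*mu/2) = 2
  mu*40/2 = 2 => mu = 1/10
x* = 1/10 > 0, y* = 3/10 > 0, consistent with mu_x = mu_y = 0.
f is convex and the constraints are linear, so this KKT point is the global minimum.
f* = 1/10
Active constraints: 2x + 6y >= 2 (holds with equality, mu = 1/10 > 0); x >= 0 and y >= 0 are inactive (mu_x = mu_y = 0).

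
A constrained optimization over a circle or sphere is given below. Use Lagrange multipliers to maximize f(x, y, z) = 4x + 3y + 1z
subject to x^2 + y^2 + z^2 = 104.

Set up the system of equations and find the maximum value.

Lagrange conditions: 4 = 2*lambda*x, 3 = 2*lambda*y, 1 = 2*lambda*z
So x:4 = y:3 = z:1, i.e. x = 4t, y = 3t, z = 1t
Constraint: t^2*(4^2 + 3^2 + 1^2) = 104
  t^2 * 26 = 104  =>  t = sqrt(4)
Maximum = 4*4t + 3*3t + 1*1t = 26*sqrt(4) = 52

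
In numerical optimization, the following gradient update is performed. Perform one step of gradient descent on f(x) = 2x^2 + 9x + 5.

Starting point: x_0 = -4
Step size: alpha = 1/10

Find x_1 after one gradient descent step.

f(x) = 2x^2 + 9x + 5
f'(x) = 4x + 9
f'(-4) = 4*-4 + (9) = -7
x_1 = x_0 - alpha * f'(x_0) = -4 - 1/10 * -7 = -33/10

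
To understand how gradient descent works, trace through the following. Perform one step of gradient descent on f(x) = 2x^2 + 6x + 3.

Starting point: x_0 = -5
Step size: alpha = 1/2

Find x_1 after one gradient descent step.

f(x) = 2x^2 + 6x + 3
f'(x) = 4x + 6
f'(-5) = 4*-5 + (6) = -14
x_1 = x_0 - alpha * f'(x_0) = -5 - 1/2 * -14 = 2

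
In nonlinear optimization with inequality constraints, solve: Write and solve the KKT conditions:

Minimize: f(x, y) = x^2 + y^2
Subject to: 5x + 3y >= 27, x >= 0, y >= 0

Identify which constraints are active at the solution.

KKT conditions for min x^2 + y^2 s.t. 5x + 3y >= 27, x >= 0, y >= 0:
Stationarity: 2x = mu*5 + mu_x, 2y = mu*3 + mu_y, with mu, mu_x, mu_y >= 0
Complementary slackness: mu*(5x + 3y - 27) = 0, mu_x*x = 0, mu_y*y = 0
(0, 0) is infeasible (5*0 + 3*0 < 27), so if mu = 0 stationarity would force x = mu_x/2 >= 0, y = mu_y/2 >= 0 with mu_x*x = mu_y*y = 0, i.e. x = y = 0: contradiction. Hence mu > 0 and 5x + 3y = 27 is active.
Try x > 0, y > 0 (so mu_x = mu_y = 0): x = 5*mu/2, y = 3*mu/2
Substitute: 5*(5*mu/2) + 3*(3*mu/2) = 27
  mu*34/2 = 27 => mu = 27/17
x* = 135/34 > 0, y* = 81/34 > 0, consistent with mu_x = mu_y = 0.
f is convex and the constraints are linear, so this KKT point is the global minimum.
f* = 729/34
Active constraints: 5x + 3y >= 27 (holds with equality, mu = 27/17 > 0); x >= 0 and y >= 0 are inactive (mu_x = mu_y = 0).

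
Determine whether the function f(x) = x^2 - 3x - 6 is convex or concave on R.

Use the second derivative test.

f(x) = x^2 - 3x - 6
f'(x) = 2x - 3
f''(x) = 2
Since f''(x) = 2 > 0 for all x, f is convex on R.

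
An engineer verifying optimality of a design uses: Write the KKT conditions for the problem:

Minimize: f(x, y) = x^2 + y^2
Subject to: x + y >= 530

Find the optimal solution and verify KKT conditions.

KKT conditions for min x^2 + y^2 s.t. x + y >= 530:
Stationarity: 2x = mu, 2y = mu
So x = y = mu/2.
Complementary slackness: mu*(x + y - 530) = 0
Primal feasibility: x + y >= 530; dual feasibility: mu >= 0
If mu = 0 then x = y = 0, but 0 + 0 < 530 is infeasible, so the constraint is active.
Constraint active: x + y = 2*(mu/2) = 530 => mu = 530
x = y = 265, f = 140450
Verify: stationarity 2*265 = 530 = mu; primal 265 + 265 = 530 >= 530; dual mu = 530 >= 0; complementary slackness 530*(530 - 530) = 0. All KKT conditions hold.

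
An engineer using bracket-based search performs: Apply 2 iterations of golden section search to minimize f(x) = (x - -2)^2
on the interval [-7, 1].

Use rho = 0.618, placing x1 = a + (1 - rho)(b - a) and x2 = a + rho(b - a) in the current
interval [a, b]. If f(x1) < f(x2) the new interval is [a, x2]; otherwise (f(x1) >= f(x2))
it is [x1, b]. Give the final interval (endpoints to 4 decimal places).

Golden section search for min of f(x) = (x - -2)^2 on [-7, 1].
Each step: x1 = a + (1 - rho)(b - a), x2 = a + rho(b - a); if f(x1) < f(x2) keep [a, x2], otherwise keep [x1, b].
Step 1: [-7.0000, 1.0000], x1=-3.9440 (f=3.7791), x2=-2.0560 (f=0.0031); f(x1) > f(x2) => keep [-3.9440, 1.0000]
Step 2: [-3.9440, 1.0000], x1=-2.0554 (f=0.0031), x2=-0.8886 (f=1.2352); f(x1) < f(x2) => keep [-3.9440, -0.8886]
Final interval: [-3.9440, -0.8886]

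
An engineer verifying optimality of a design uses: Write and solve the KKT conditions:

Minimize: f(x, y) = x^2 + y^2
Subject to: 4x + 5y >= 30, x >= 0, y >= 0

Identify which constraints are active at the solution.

KKT conditions for min x^2 + y^2 s.t. 4x + 5y >= 30, x >= 0, y >= 0:
Stationarity: 2x = mu*4 + mu_x, 2y = mu*5 + mu_y, with mu, mu_x, mu_y >= 0
Complementary slackness: mu*(4x + 5y - 30) = 0, mu_x*x = 0, mu_y*y = 0
(0, 0) is infeasible (4*0 + 5*0 < 30), so if mu = 0 stationarity would force x = mu_x/2 >= 0, y = mu_y/2 >= 0 with mu_x*x = mu_y*y = 0, i.e. x = y = 0: contradiction. Hence mu > 0 and 4x + 5y = 30 is active.
Try x > 0, y > 0 (so mu_x = mu_y = 0): x = 4*mu/2, y = 5*mu/2
Substitute: 4*(4*mu/2) + 5*(5*mu/2) = 30
  mu*41/2 = 30 => mu = 60/41
x* = 120/41 > 0, y* = 150/41 > 0, consistent with mu_x = mu_y = 0.
f is convex and the constraints are linear, so this KKT point is the global minimum.
f* = 900/41
Active constraints: 4x + 5y >= 30 (holds with equality, mu = 60/41 > 0); x >= 0 and y >= 0 are inactive (mu_x = mu_y = 0).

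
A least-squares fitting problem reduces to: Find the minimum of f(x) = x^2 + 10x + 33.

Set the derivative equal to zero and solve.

f(x) = x^2 + 10x + 33
f'(x) = 2x + (10) = 0
x = -10/2 = -5
f(-5) = 8
Since f''(x) = 2 > 0, this is a minimum.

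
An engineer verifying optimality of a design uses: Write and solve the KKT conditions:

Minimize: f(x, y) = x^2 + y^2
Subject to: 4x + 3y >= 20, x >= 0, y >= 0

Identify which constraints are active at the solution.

KKT conditions for min x^2 + y^2 s.t. 4x + 3y >= 20, x >= 0, y >= 0:
Stationarity: 2x = mu*4 + mu_x, 2y = mu*3 + mu_y, with mu, mu_x, mu_y >= 0
Complementary slackness: mu*(4x + 3y - 20) = 0, mu_x*x = 0, mu_y*y = 0
(0, 0) is infeasible (4*0 + 3*0 < 20), so if mu = 0 stationarity would force x = mu_x/2 >= 0, y = mu_y/2 >= 0 with mu_x*x = mu_y*y = 0, i.e. x = y = 0: contradiction. Hence mu > 0 and 4x + 3y = 20 is active.
Try x > 0, y > 0 (so mu_x = mu_y = 0): x = 4*mu/2, y = 3*mu/2
Substitute: 4*(4*mu/2) + 3*(3*mu/2) = 20
  mu*25/2 = 20 => mu = 8/5
x* = 16/5 > 0, y* = 12/5 > 0, consistent with mu_x = mu_y = 0.
f is convex and the constraints are linear, so this KKT point is the global minimum.
f* = 16
Active constraints: 4x + 3y >= 20 (holds with equality, mu = 8/5 > 0); x >= 0 and y >= 0 are inactive (mu_x = mu_y = 0).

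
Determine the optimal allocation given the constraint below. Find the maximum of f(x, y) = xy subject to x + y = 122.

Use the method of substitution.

Substitute y = 122 - x into f(x,y) = xy:
g(x) = x(122 - x) = 122x - x^2
g'(x) = 122 - 2x = 0  =>  x = 61
y = 122 - 61 = 61
Maximum value = 61 * 61 = 3721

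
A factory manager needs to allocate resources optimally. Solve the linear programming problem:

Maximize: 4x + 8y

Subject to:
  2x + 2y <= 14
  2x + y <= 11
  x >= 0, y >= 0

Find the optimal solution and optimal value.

Feasible vertices: (0, 0), (0, 7), (4, 3), (11/2, 0)
Objective 4x + 8y at each:
  (0, 0): 0
  (0, 7): 56
  (4, 3): 40
  (11/2, 0): 22
Maximum is 56 at (0, 7).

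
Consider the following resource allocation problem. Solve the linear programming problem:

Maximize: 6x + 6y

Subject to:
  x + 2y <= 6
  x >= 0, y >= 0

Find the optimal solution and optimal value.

The feasible region has vertices at [(0, 0), (6, 0), (0, 3)].
Checking objective 6x + 6y at each vertex:
  (0, 0): 6*0 + 6*0 = 0
  (6, 0): 6*6 + 6*0 = 36
  (0, 3): 6*0 + 6*3 = 18
Maximum is 36 at (6, 0).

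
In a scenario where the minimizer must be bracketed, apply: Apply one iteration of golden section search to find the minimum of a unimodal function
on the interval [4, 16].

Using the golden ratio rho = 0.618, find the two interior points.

Golden section search on [4, 16].
Golden ratio rho = 0.618 (approx).
Interior points:
  x_1 = 4 + (1-0.618)*12 = 8.5840
  x_2 = 4 + 0.618*12 = 11.4160
Compare f(x_1) and f(x_2) to determine which subinterval to keep.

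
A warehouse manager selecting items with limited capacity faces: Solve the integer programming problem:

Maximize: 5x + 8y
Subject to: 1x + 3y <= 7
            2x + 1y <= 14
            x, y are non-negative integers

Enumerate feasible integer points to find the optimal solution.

Constraint 1: 1x + 3y <= 7
Constraint 2: 2x + 1y <= 14
Feasible x range (need y >= 0): 0 <= x <= min(7/1, 14/2) => x in {0, ..., 7}.
Enumerate feasible integer points row by row (the coefficient of y is 8 > 0, so for each x the largest feasible y gives the best value):
  x = 0: y <= min((7 - 1*0)/3, (14 - 2*0)/1) => y in {0, ..., 2}; best 5*0 + 8*2 = 16
  x = 1: y <= min((7 - 1*1)/3, (14 - 2*1)/1) => y in {0, ..., 2}; best 5*1 + 8*2 = 21
  x = 2: y <= min((7 - 1*2)/3, (14 - 2*2)/1) => y in {0, ..., 1}; best 5*2 + 8*1 = 18
  x = 3: y <= min((7 - 1*3)/3, (14 - 2*3)/1) => y in {0, ..., 1}; best 5*3 + 8*1 = 23
  x = 4: y <= min((7 - 1*4)/3, (14 - 2*4)/1) => y in {0, ..., 1}; best 5*4 + 8*1 = 28
  x = 5: y <= min((7 - 1*5)/3, (14 - 2*5)/1) => y in {0}; best 5*5 + 8*0 = 25
  x = 6: y <= min((7 - 1*6)/3, (14 - 2*6)/1) => y in {0}; best 5*6 + 8*0 = 30
  x = 7: y <= min((7 - 1*7)/3, (14 - 2*7)/1) => y in {0}; best 5*7 + 8*0 = 35
The maximum 5x + 8y = 35 is achieved at x = 7, y = 0.
Check: 1*7 + 3*0 = 7 <= 7 and 2*7 + 1*0 = 14 <= 14.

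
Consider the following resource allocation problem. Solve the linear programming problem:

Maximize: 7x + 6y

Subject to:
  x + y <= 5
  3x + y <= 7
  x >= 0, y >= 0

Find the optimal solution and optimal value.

Feasible vertices: (0, 0), (0, 5), (1, 4), (7/3, 0)
Objective 7x + 6y at each:
  (0, 0): 0
  (0, 5): 30
  (1, 4): 31
  (7/3, 0): 49/3
Maximum is 31 at (1, 4).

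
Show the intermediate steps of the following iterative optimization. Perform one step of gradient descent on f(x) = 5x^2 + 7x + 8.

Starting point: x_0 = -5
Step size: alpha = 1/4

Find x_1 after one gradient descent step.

f(x) = 5x^2 + 7x + 8
f'(x) = 10x + 7
f'(-5) = 10*-5 + (7) = -43
x_1 = x_0 - alpha * f'(x_0) = -5 - 1/4 * -43 = 23/4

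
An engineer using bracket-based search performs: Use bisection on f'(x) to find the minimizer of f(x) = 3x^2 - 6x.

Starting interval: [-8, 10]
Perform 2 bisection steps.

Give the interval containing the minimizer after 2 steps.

Finding critical point of f(x) = 3x^2 - 6x using bisection on f'(x) = 6x + -6.
f'(x) = 0 when x = 1.
Starting interval: [-8, 10]
Step 1: mid = 1, f'(mid) = 0, new interval = [1, 1]
Step 2: mid = 1, f'(mid) = 0, new interval = [1, 1]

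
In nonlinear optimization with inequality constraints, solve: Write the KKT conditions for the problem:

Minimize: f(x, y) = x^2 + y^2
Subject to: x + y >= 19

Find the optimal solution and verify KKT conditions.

KKT conditions for min x^2 + y^2 s.t. x + y >= 19:
Stationarity: 2x = mu, 2y = mu
So x = y = mu/2.
Complementary slackness: mu*(x + y - 19) = 0
Primal feasibility: x + y >= 19; dual feasibility: mu >= 0
If mu = 0 then x = y = 0, but 0 + 0 < 19 is infeasible, so the constraint is active.
Constraint active: x + y = 2*(mu/2) = 19 => mu = 19
x = y = 19/2, f = 361/2
Verify: stationarity 2*(19/2) = 19 = mu; primal 19/2 + 19/2 = 19 >= 19; dual mu = 19 >= 0; complementary slackness 19*(19 - 19) = 0. All KKT conditions hold.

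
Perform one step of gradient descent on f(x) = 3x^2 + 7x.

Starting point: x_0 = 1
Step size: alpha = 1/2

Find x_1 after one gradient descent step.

f(x) = 3x^2 + 7x
f'(x) = 6x + 7
f'(1) = 6*1 + (7) = 13
x_1 = x_0 - alpha * f'(x_0) = 1 - 1/2 * 13 = -11/2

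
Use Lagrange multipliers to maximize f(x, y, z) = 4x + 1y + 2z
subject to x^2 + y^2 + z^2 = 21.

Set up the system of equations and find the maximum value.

Lagrange conditions: 4 = 2*lambda*x, 1 = 2*lambda*y, 2 = 2*lambda*z
So x:4 = y:1 = z:2, i.e. x = 4t, y = 1t, z = 2t
Constraint: t^2*(4^2 + 1^2 + 2^2) = 21
  t^2 * 21 = 21  =>  t = sqrt(1)
Maximum = 4*4t + 1*1t + 2*2t = 21*sqrt(1) = 21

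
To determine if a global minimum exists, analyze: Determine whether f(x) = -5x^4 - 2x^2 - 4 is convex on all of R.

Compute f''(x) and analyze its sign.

f(x) = -5x^4 - 2x^2 - 4
f'(x) = -20x^3 + -4x
f''(x) = -60x^2 + -4
f''(x) = -60x^2 + -4 <= -4 < 0 for all x
Therefore, f is concave on R.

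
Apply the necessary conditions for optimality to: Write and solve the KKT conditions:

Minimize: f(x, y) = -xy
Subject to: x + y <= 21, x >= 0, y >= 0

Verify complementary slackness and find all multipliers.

Problem: min -xy s.t. x + y <= 21 (multiplier lambda), x >= 0 (mu_x), y >= 0 (mu_y)
KKT stationarity: -y + lambda - mu_x = 0, -x + lambda - mu_y = 0, with lambda, mu_x, mu_y >= 0
Complementary slackness: lambda*(x + y - 21) = 0, mu_x*x = 0, mu_y*y = 0
If lambda = 0: y = -mu_x <= 0 and x = -mu_y <= 0 force x = y = 0 with f = 0; but x = y = 21/2 is feasible with f = -441/4 < 0, so this is not the minimum. Hence lambda > 0 and x + y = 21.
Try x > 0, y > 0 (so mu_x = mu_y = 0): y = lambda, x = lambda => x = y = lambda
x + y = 21 => 2*lambda = 21 => lambda = 21/2
x* = y* = 21/2 > 0, consistent with mu_x = mu_y = 0.
(Any feasible point with x = 0 or y = 0 has f = 0 > -441/4, so the minimum is not on those boundaries.)
min(-xy) = -441/4 (i.e. max xy = 441/4)
Multipliers: lambda = 21/2, mu_x = 0, mu_y = 0
Complementary slackness: lambda*(x + y - 21) = 21/2*(21/2 + 21/2 - 21) = 0, mu_x*x = 0*21/2 = 0, mu_y*y = 0*21/2 = 0. Satisfied.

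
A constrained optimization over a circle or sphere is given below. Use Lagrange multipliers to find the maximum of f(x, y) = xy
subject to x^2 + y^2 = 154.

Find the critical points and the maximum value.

Lagrange conditions: y = 2*lambda*x and x = 2*lambda*y
If x = 0 then y = 0, violating the constraint, so x, y != 0.
Dividing: y/x = x/y => x^2 = y^2 => y = x or y = -x
Constraint: 2x^2 = 154 => x^2 = 77 => x = +/-sqrt(77)
Critical points: (sqrt(77), sqrt(77)), (-sqrt(77), -sqrt(77)), (sqrt(77), -sqrt(77)), (-sqrt(77), sqrt(77))
  y = x:  xy = x^2 = 77  at (sqrt(77), sqrt(77)) and (-sqrt(77), -sqrt(77))
  y = -x: xy = -x^2 = -77 at (sqrt(77), -sqrt(77)) and (-sqrt(77), sqrt(77))
Maximum xy = 77 at (sqrt(77), sqrt(77)) and (-sqrt(77), -sqrt(77))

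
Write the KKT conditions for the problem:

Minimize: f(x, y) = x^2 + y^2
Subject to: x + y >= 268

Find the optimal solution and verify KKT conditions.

KKT conditions for min x^2 + y^2 s.t. x + y >= 268:
Stationarity: 2x = mu, 2y = mu
So x = y = mu/2.
Complementary slackness: mu*(x + y - 268) = 0
Primal feasibility: x + y >= 268; dual feasibility: mu >= 0
If mu = 0 then x = y = 0, but 0 + 0 < 268 is infeasible, so the constraint is active.
Constraint active: x + y = 2*(mu/2) = 268 => mu = 268
x = y = 134, f = 35912
Verify: stationarity 2*134 = 268 = mu; primal 134 + 134 = 268 >= 268; dual mu = 268 >= 0; complementary slackness 268*(268 - 268) = 0. All KKT conditions hold.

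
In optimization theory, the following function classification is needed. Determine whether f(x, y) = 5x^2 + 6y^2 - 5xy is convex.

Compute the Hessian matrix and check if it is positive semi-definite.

f(x,y) = 5x^2 + 6y^2 - 5xy
Hessian H = [[10, -5], [-5, 12]]
trace(H) = 22, det(H) = 95
Eigenvalues: (22 +/- sqrt(104)) / 2 = 16.1, 5.901
Since both eigenvalues > 0, f is convex.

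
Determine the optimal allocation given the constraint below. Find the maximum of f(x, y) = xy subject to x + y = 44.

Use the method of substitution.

Substitute y = 44 - x into f(x,y) = xy:
g(x) = x(44 - x) = 44x - x^2
g'(x) = 44 - 2x = 0  =>  x = 22
y = 44 - 22 = 22
Maximum value = 22 * 22 = 484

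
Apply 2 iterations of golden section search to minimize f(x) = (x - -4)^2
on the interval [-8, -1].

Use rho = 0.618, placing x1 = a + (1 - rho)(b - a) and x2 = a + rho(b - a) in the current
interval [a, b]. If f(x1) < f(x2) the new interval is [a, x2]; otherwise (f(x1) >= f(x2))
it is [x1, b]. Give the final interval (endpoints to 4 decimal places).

Golden section search for min of f(x) = (x - -4)^2 on [-8, -1].
Each step: x1 = a + (1 - rho)(b - a), x2 = a + rho(b - a); if f(x1) < f(x2) keep [a, x2], otherwise keep [x1, b].
Step 1: [-8.0000, -1.0000], x1=-5.3260 (f=1.7583), x2=-3.6740 (f=0.1063); f(x1) > f(x2) => keep [-5.3260, -1.0000]
Step 2: [-5.3260, -1.0000], x1=-3.6735 (f=0.1066), x2=-2.6525 (f=1.8157); f(x1) < f(x2) => keep [-5.3260, -2.6525]
Final interval: [-5.3260, -2.6525]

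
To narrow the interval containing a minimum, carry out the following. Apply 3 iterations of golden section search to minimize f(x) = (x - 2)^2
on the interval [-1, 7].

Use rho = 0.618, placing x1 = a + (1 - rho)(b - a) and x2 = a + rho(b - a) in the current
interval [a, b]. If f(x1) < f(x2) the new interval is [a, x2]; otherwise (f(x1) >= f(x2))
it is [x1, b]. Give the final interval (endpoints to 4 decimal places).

Golden section search for min of f(x) = (x - 2)^2 on [-1, 7].
Each step: x1 = a + (1 - rho)(b - a), x2 = a + rho(b - a); if f(x1) < f(x2) keep [a, x2], otherwise keep [x1, b].
Step 1: [-1.0000, 7.0000], x1=2.0560 (f=0.0031), x2=3.9440 (f=3.7791); f(x1) < f(x2) => keep [-1.0000, 3.9440]
Step 2: [-1.0000, 3.9440], x1=0.8886 (f=1.2352), x2=2.0554 (f=0.0031); f(x1) > f(x2) => keep [0.8886, 3.9440]
Step 3: [0.8886, 3.9440], x1=2.0558 (f=0.0031), x2=2.7768 (f=0.6035); f(x1) < f(x2) => keep [0.8886, 2.7768]
Final interval: [0.8886, 2.7768]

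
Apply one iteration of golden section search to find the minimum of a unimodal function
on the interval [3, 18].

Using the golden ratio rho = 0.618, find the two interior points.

Golden section search on [3, 18].
Golden ratio rho = 0.618 (approx).
Interior points:
  x_1 = 3 + (1-0.618)*15 = 8.7300
  x_2 = 3 + 0.618*15 = 12.2700
Compare f(x_1) and f(x_2) to determine which subinterval to keep.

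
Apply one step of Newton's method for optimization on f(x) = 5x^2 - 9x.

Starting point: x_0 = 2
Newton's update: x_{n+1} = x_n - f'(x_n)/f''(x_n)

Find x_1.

f(x) = 5x^2 - 9x
f'(x) = 10x + (-9), f''(x) = 10
Newton step: x_1 = x_0 - f'(x_0)/f''(x_0)
f'(2) = 11
x_1 = 2 - 11/10 = 9/10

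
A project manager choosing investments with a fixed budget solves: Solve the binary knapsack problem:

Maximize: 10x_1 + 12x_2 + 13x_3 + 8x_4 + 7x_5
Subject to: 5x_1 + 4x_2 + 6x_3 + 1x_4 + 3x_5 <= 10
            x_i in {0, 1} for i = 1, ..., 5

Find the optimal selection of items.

Items: item 1 (v=10, w=5), item 2 (v=12, w=4), item 3 (v=13, w=6), item 4 (v=8, w=1), item 5 (v=7, w=3)
Capacity: 10
Checking all 32 subsets (w = total weight, v = total value):
  {}: w = 0, v = 0
  {1}: w = 5, v = 10
  {2}: w = 4, v = 12
  {3}: w = 6, v = 13
  {4}: w = 1, v = 8
  {5}: w = 3, v = 7
  {1, 2}: w = 9, v = 22
  {1, 3}: w = 11 > 10, infeasible
  {1, 4}: w = 6, v = 18
  {1, 5}: w = 8, v = 17
  {2, 3}: w = 10, v = 25
  {2, 4}: w = 5, v = 20
  {2, 5}: w = 7, v = 19
  {3, 4}: w = 7, v = 21
  {3, 5}: w = 9, v = 20
  {4, 5}: w = 4, v = 15
  {1, 2, 3}: w = 15 > 10, infeasible
  {1, 2, 4}: w = 10, v = 30
  {1, 2, 5}: w = 12 > 10, infeasible
  {1, 3, 4}: w = 12 > 10, infeasible
  {1, 3, 5}: w = 14 > 10, infeasible
  {1, 4, 5}: w = 9, v = 25
  {2, 3, 4}: w = 11 > 10, infeasible
  {2, 3, 5}: w = 13 > 10, infeasible
  {2, 4, 5}: w = 8, v = 27
  {3, 4, 5}: w = 10, v = 28
  {1, 2, 3, 4}: w = 16 > 10, infeasible
  {1, 2, 3, 5}: w = 18 > 10, infeasible
  {1, 2, 4, 5}: w = 13 > 10, infeasible
  {1, 3, 4, 5}: w = 15 > 10, infeasible
  {2, 3, 4, 5}: w = 14 > 10, infeasible
  {1, 2, 3, 4, 5}: w = 19 > 10, infeasible
Best feasible subset: items [1, 2, 4]
Total weight: 10 <= 10, total value: 30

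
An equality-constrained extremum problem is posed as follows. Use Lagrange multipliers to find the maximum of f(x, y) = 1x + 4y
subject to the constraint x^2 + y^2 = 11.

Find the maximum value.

Set up Lagrange conditions: grad f = lambda * grad g
  1 = 2*lambda*x
  4 = 2*lambda*y
From these: x/y = 1/4, so x = 1t, y = 4t for some t.
Substitute into constraint: (1t)^2 + (4t)^2 = 11
  t^2 * 17 = 11
  t = sqrt(11/17)
Maximum = 1*x + 4*y = (1^2 + 4^2)*t = 17 * sqrt(11/17) = sqrt(187)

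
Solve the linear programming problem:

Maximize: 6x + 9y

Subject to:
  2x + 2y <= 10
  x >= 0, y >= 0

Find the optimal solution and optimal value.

The feasible region has vertices at [(0, 0), (5, 0), (0, 5)].
Checking objective 6x + 9y at each vertex:
  (0, 0): 6*0 + 9*0 = 0
  (5, 0): 6*5 + 9*0 = 30
  (0, 5): 6*0 + 9*5 = 45
Maximum is 45 at (0, 5).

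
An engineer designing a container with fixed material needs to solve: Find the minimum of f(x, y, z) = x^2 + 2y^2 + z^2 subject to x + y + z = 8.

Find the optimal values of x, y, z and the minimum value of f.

Using Lagrange multipliers on f = x^2 + 2y^2 + z^2 with constraint x + y + z = 8:
Conditions: 2*1*x = lambda, 2*2*y = lambda, 2*1*z = lambda
So x = lambda/2, y = lambda/4, z = lambda/2
Substituting into constraint: lambda * (5/4) = 8
lambda = 32/5
x = 16/5, y = 8/5, z = 16/5
Minimum value = 128/5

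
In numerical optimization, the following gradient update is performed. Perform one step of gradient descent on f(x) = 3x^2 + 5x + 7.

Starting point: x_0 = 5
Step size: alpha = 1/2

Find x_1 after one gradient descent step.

f(x) = 3x^2 + 5x + 7
f'(x) = 6x + 5
f'(5) = 6*5 + (5) = 35
x_1 = x_0 - alpha * f'(x_0) = 5 - 1/2 * 35 = -25/2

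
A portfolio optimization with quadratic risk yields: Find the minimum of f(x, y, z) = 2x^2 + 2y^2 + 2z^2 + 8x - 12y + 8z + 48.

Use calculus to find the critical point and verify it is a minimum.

f(x,y,z) = 2x^2 + 2y^2 + 2z^2 + 8x - 12y + 8z + 48
df/dx = 4x + (8) = 0 => x = -2
df/dy = 4y + (-12) = 0 => y = 3
df/dz = 4z + (8) = 0 => z = -2
f(-2,3,-2) = 2*(-2)^2 + 2*(3)^2 + 2*(-2)^2 + 8*(-2) + -12*(3) + 8*(-2) + 48 = 14
Hessian is diagonal with entries 4, 4, 4 > 0, confirmed minimum.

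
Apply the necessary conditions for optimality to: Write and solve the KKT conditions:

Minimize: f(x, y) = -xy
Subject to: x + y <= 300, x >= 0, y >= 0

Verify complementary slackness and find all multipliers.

Problem: min -xy s.t. x + y <= 300 (multiplier lambda), x >= 0 (mu_x), y >= 0 (mu_y)
KKT stationarity: -y + lambda - mu_x = 0, -x + lambda - mu_y = 0, with lambda, mu_x, mu_y >= 0
Complementary slackness: lambda*(x + y - 300) = 0, mu_x*x = 0, mu_y*y = 0
If lambda = 0: y = -mu_x <= 0 and x = -mu_y <= 0 force x = y = 0 with f = 0; but x = y = 150 is feasible with f = -22500 < 0, so this is not the minimum. Hence lambda > 0 and x + y = 300.
Try x > 0, y > 0 (so mu_x = mu_y = 0): y = lambda, x = lambda => x = y = lambda
x + y = 300 => 2*lambda = 300 => lambda = 150
x* = y* = 150 > 0, consistent with mu_x = mu_y = 0.
(Any feasible point with x = 0 or y = 0 has f = 0 > -22500, so the minimum is not on those boundaries.)
min(-xy) = -22500 (i.e. max xy = 22500)
Multipliers: lambda = 150, mu_x = 0, mu_y = 0
Complementary slackness: lambda*(x + y - 300) = 150*(150 + 150 - 300) = 0, mu_x*x = 0*150 = 0, mu_y*y = 0*150 = 0. Satisfied.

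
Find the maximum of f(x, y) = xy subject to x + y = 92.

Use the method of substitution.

Substitute y = 92 - x into f(x,y) = xy:
g(x) = x(92 - x) = 92x - x^2
g'(x) = 92 - 2x = 0  =>  x = 46
y = 92 - 46 = 46
Maximum value = 46 * 46 = 2116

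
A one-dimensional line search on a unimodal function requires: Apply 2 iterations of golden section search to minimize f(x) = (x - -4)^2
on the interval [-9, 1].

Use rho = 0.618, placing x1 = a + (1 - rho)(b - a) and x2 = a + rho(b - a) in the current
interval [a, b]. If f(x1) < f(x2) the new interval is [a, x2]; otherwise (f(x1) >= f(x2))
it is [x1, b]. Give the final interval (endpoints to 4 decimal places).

Golden section search for min of f(x) = (x - -4)^2 on [-9, 1].
Each step: x1 = a + (1 - rho)(b - a), x2 = a + rho(b - a); if f(x1) < f(x2) keep [a, x2], otherwise keep [x1, b].
Step 1: [-9.0000, 1.0000], x1=-5.1800 (f=1.3924), x2=-2.8200 (f=1.3924); f(x1) = f(x2) (tie, not '<') => keep [-5.1800, 1.0000]
Step 2: [-5.1800, 1.0000], x1=-2.8192 (f=1.3942), x2=-1.3608 (f=6.9656); f(x1) < f(x2) => keep [-5.1800, -1.3608]
Final interval: [-5.1800, -1.3608]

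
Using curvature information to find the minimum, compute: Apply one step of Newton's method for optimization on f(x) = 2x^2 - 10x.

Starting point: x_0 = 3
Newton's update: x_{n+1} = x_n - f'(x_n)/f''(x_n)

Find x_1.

f(x) = 2x^2 - 10x
f'(x) = 4x + (-10), f''(x) = 4
Newton step: x_1 = x_0 - f'(x_0)/f''(x_0)
f'(3) = 2
x_1 = 3 - 2/4 = 5/2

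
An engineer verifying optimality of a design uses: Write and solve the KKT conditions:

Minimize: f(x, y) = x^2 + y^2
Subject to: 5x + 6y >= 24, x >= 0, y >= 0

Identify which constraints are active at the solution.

KKT conditions for min x^2 + y^2 s.t. 5x + 6y >= 24, x >= 0, y >= 0:
Stationarity: 2x = mu*5 + mu_x, 2y = mu*6 + mu_y, with mu, mu_x, mu_y >= 0
Complementary slackness: mu*(5x + 6y - 24) = 0, mu_x*x = 0, mu_y*y = 0
(0, 0) is infeasible (5*0 + 6*0 < 24), so if mu = 0 stationarity would force x = mu_x/2 >= 0, y = mu_y/2 >= 0 with mu_x*x = mu_y*y = 0, i.e. x = y = 0: contradiction. Hence mu > 0 and 5x + 6y = 24 is active.
Try x > 0, y > 0 (so mu_x = mu_y = 0): x = 5*mu/2, y = 6*mu/2
Substitute: 5*(5*mu/2) + 6*(6*mu/2) = 24
  mu*61/2 = 24 => mu = 48/61
x* = 120/61 > 0, y* = 144/61 > 0, consistent with mu_x = mu_y = 0.
f is convex and the constraints are linear, so this KKT point is the global minimum.
f* = 576/61
Active constraints: 5x + 6y >= 24 (holds with equality, mu = 48/61 > 0); x >= 0 and y >= 0 are inactive (mu_x = mu_y = 0).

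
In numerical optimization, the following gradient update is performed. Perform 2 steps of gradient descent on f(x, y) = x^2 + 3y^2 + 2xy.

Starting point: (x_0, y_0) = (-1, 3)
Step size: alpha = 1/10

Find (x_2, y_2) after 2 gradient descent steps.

f(x,y) = x^2 + 3y^2 + 2xy
grad_x = 2x + 2y, grad_y = 6y + 2x
Step 1: grad = (4, 16), (-7/5, 7/5)
Step 2: grad = (0, 28/5), (-7/5, 21/25)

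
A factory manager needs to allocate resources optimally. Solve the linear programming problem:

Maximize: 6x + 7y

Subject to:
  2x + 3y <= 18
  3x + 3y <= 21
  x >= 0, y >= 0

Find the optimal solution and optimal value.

Feasible vertices: (0, 0), (0, 6), (3, 4), (7, 0)
Objective 6x + 7y at each:
  (0, 0): 0
  (0, 6): 42
  (3, 4): 46
  (7, 0): 42
Maximum is 46 at (3, 4).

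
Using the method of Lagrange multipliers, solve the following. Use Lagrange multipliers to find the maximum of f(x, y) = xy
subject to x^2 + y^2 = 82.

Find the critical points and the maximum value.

Lagrange conditions: y = 2*lambda*x and x = 2*lambda*y
If x = 0 then y = 0, violating the constraint, so x, y != 0.
Dividing: y/x = x/y => x^2 = y^2 => y = x or y = -x
Constraint: 2x^2 = 82 => x^2 = 41 => x = +/-sqrt(41)
Critical points: (sqrt(41), sqrt(41)), (-sqrt(41), -sqrt(41)), (sqrt(41), -sqrt(41)), (-sqrt(41), sqrt(41))
  y = x:  xy = x^2 = 41  at (sqrt(41), sqrt(41)) and (-sqrt(41), -sqrt(41))
  y = -x: xy = -x^2 = -41 at (sqrt(41), -sqrt(41)) and (-sqrt(41), sqrt(41))
Maximum xy = 41 at (sqrt(41), sqrt(41)) and (-sqrt(41), -sqrt(41))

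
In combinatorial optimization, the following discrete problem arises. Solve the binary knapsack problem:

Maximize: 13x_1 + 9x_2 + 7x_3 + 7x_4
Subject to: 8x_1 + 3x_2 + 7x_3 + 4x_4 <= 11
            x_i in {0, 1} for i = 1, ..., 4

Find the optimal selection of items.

Items: item 1 (v=13, w=8), item 2 (v=9, w=3), item 3 (v=7, w=7), item 4 (v=7, w=4)
Capacity: 11
Checking all 16 subsets (w = total weight, v = total value):
  {}: w = 0, v = 0
  {1}: w = 8, v = 13
  {2}: w = 3, v = 9
  {3}: w = 7, v = 7
  {4}: w = 4, v = 7
  {1, 2}: w = 11, v = 22
  {1, 3}: w = 15 > 11, infeasible
  {1, 4}: w = 12 > 11, infeasible
  {2, 3}: w = 10, v = 16
  {2, 4}: w = 7, v = 16
  {3, 4}: w = 11, v = 14
  {1, 2, 3}: w = 18 > 11, infeasible
  {1, 2, 4}: w = 15 > 11, infeasible
  {1, 3, 4}: w = 19 > 11, infeasible
  {2, 3, 4}: w = 14 > 11, infeasible
  {1, 2, 3, 4}: w = 22 > 11, infeasible
Best feasible subset: items [1, 2]
Total weight: 11 <= 11, total value: 22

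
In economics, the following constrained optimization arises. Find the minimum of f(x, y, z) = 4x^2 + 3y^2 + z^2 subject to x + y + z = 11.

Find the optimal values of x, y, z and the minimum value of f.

Using Lagrange multipliers on f = 4x^2 + 3y^2 + z^2 with constraint x + y + z = 11:
Conditions: 2*4*x = lambda, 2*3*y = lambda, 2*1*z = lambda
So x = lambda/8, y = lambda/6, z = lambda/2
Substituting into constraint: lambda * (19/24) = 11
lambda = 264/19
x = 33/19, y = 44/19, z = 132/19
Minimum value = 1452/19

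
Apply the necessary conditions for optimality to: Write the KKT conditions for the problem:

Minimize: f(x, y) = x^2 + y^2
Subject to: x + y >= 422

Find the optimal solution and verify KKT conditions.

KKT conditions for min x^2 + y^2 s.t. x + y >= 422:
Stationarity: 2x = mu, 2y = mu
So x = y = mu/2.
Complementary slackness: mu*(x + y - 422) = 0
Primal feasibility: x + y >= 422; dual feasibility: mu >= 0
If mu = 0 then x = y = 0, but 0 + 0 < 422 is infeasible, so the constraint is active.
Constraint active: x + y = 2*(mu/2) = 422 => mu = 422
x = y = 211, f = 89042
Verify: stationarity 2*211 = 422 = mu; primal 211 + 211 = 422 >= 422; dual mu = 422 >= 0; complementary slackness 422*(422 - 422) = 0. All KKT conditions hold.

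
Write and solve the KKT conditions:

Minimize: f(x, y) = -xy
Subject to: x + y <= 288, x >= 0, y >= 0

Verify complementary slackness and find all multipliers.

Problem: min -xy s.t. x + y <= 288 (multiplier lambda), x >= 0 (mu_x), y >= 0 (mu_y)
KKT stationarity: -y + lambda - mu_x = 0, -x + lambda - mu_y = 0, with lambda, mu_x, mu_y >= 0
Complementary slackness: lambda*(x + y - 288) = 0, mu_x*x = 0, mu_y*y = 0
If lambda = 0: y = -mu_x <= 0 and x = -mu_y <= 0 force x = y = 0 with f = 0; but x = y = 144 is feasible with f = -20736 < 0, so this is not the minimum. Hence lambda > 0 and x + y = 288.
Try x > 0, y > 0 (so mu_x = mu_y = 0): y = lambda, x = lambda => x = y = lambda
x + y = 288 => 2*lambda = 288 => lambda = 144
x* = y* = 144 > 0, consistent with mu_x = mu_y = 0.
(Any feasible point with x = 0 or y = 0 has f = 0 > -20736, so the minimum is not on those boundaries.)
min(-xy) = -20736 (i.e. max xy = 20736)
Multipliers: lambda = 144, mu_x = 0, mu_y = 0
Complementary slackness: lambda*(x + y - 288) = 144*(144 + 144 - 288) = 0, mu_x*x = 0*144 = 0, mu_y*y = 0*144 = 0. Satisfied.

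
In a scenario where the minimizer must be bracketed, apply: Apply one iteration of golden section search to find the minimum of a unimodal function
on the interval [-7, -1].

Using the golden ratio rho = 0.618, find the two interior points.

Golden section search on [-7, -1].
Golden ratio rho = 0.618 (approx).
Interior points:
  x_1 = -7 + (1-0.618)*6 = -4.7080
  x_2 = -7 + 0.618*6 = -3.2920
Compare f(x_1) and f(x_2) to determine which subinterval to keep.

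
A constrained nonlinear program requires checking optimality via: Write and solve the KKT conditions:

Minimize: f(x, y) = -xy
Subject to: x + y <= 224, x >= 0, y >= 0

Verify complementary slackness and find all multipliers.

Problem: min -xy s.t. x + y <= 224 (multiplier lambda), x >= 0 (mu_x), y >= 0 (mu_y)
KKT stationarity: -y + lambda - mu_x = 0, -x + lambda - mu_y = 0, with lambda, mu_x, mu_y >= 0
Complementary slackness: lambda*(x + y - 224) = 0, mu_x*x = 0, mu_y*y = 0
If lambda = 0: y = -mu_x <= 0 and x = -mu_y <= 0 force x = y = 0 with f = 0; but x = y = 112 is feasible with f = -12544 < 0, so this is not the minimum. Hence lambda > 0 and x + y = 224.
Try x > 0, y > 0 (so mu_x = mu_y = 0): y = lambda, x = lambda => x = y = lambda
x + y = 224 => 2*lambda = 224 => lambda = 112
x* = y* = 112 > 0, consistent with mu_x = mu_y = 0.
(Any feasible point with x = 0 or y = 0 has f = 0 > -12544, so the minimum is not on those boundaries.)
min(-xy) = -12544 (i.e. max xy = 12544)
Multipliers: lambda = 112, mu_x = 0, mu_y = 0
Complementary slackness: lambda*(x + y - 224) = 112*(112 + 112 - 224) = 0, mu_x*x = 0*112 = 0, mu_y*y = 0*112 = 0. Satisfied.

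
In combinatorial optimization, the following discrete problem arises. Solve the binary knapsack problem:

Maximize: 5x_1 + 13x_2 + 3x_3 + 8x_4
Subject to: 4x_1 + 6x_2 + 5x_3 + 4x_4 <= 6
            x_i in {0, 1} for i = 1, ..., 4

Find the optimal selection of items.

Items: item 1 (v=5, w=4), item 2 (v=13, w=6), item 3 (v=3, w=5), item 4 (v=8, w=4)
Capacity: 6
Checking all 16 subsets (w = total weight, v = total value):
  {}: w = 0, v = 0
  {1}: w = 4, v = 5
  {2}: w = 6, v = 13
  {3}: w = 5, v = 3
  {4}: w = 4, v = 8
  {1, 2}: w = 10 > 6, infeasible
  {1, 3}: w = 9 > 6, infeasible
  {1, 4}: w = 8 > 6, infeasible
  {2, 3}: w = 11 > 6, infeasible
  {2, 4}: w = 10 > 6, infeasible
  {3, 4}: w = 9 > 6, infeasible
  {1, 2, 3}: w = 15 > 6, infeasible
  {1, 2, 4}: w = 14 > 6, infeasible
  {1, 3, 4}: w = 13 > 6, infeasible
  {2, 3, 4}: w = 15 > 6, infeasible
  {1, 2, 3, 4}: w = 19 > 6, infeasible
Best feasible subset: items [2]
Total weight: 6 <= 6, total value: 13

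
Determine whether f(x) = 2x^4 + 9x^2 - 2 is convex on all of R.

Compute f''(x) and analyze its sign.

f(x) = 2x^4 + 9x^2 - 2
f'(x) = 8x^3 + 18x
f''(x) = 24x^2 + 18
f''(x) = 24x^2 + 18 >= 18 > 0 for all x
Therefore, f is convex on R.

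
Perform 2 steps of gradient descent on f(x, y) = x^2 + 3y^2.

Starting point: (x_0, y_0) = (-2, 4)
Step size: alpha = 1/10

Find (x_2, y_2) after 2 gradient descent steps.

f(x,y) = x^2 + 3y^2
grad_x = 2x + 0y, grad_y = 6y + 0x
Step 1: grad = (-4, 24), (-8/5, 8/5)
Step 2: grad = (-16/5, 48/5), (-32/25, 16/25)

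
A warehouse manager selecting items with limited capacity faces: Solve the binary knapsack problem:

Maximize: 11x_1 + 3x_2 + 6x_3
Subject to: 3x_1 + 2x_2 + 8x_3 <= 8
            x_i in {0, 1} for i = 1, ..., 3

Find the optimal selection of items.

Items: item 1 (v=11, w=3), item 2 (v=3, w=2), item 3 (v=6, w=8)
Capacity: 8
Checking all 8 subsets (w = total weight, v = total value):
  {}: w = 0, v = 0
  {1}: w = 3, v = 11
  {2}: w = 2, v = 3
  {3}: w = 8, v = 6
  {1, 2}: w = 5, v = 14
  {1, 3}: w = 11 > 8, infeasible
  {2, 3}: w = 10 > 8, infeasible
  {1, 2, 3}: w = 13 > 8, infeasible
Best feasible subset: items [1, 2]
Total weight: 5 <= 8, total value: 14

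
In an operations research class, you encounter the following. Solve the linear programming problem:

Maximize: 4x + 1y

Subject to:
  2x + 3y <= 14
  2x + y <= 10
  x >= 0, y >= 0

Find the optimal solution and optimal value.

Feasible vertices: (0, 0), (0, 14/3), (4, 2), (5, 0)
Objective 4x + 1y at each:
  (0, 0): 0
  (0, 14/3): 14/3
  (4, 2): 18
  (5, 0): 20
Maximum is 20 at (5, 0).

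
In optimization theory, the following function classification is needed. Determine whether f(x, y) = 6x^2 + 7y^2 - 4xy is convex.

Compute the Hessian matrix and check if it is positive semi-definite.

f(x,y) = 6x^2 + 7y^2 - 4xy
Hessian H = [[12, -4], [-4, 14]]
trace(H) = 26, det(H) = 152
Eigenvalues: (26 +/- sqrt(68)) / 2 = 17.12, 8.877
Since both eigenvalues > 0, f is convex.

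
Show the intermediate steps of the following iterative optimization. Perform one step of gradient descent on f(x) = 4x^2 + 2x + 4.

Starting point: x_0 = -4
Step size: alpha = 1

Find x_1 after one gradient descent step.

f(x) = 4x^2 + 2x + 4
f'(x) = 8x + 2
f'(-4) = 8*-4 + (2) = -30
x_1 = x_0 - alpha * f'(x_0) = -4 - 1 * -30 = 26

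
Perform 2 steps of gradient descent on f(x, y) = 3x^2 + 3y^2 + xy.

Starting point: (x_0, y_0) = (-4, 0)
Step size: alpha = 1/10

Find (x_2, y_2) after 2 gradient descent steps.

f(x,y) = 3x^2 + 3y^2 + xy
grad_x = 6x + 1y, grad_y = 6y + 1x
Step 1: grad = (-24, -4), (-8/5, 2/5)
Step 2: grad = (-46/5, 4/5), (-17/25, 8/25)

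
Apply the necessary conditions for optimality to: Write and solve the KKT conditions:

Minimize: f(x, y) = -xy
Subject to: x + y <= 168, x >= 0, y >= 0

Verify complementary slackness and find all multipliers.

Problem: min -xy s.t. x + y <= 168 (multiplier lambda), x >= 0 (mu_x), y >= 0 (mu_y)
KKT stationarity: -y + lambda - mu_x = 0, -x + lambda - mu_y = 0, with lambda, mu_x, mu_y >= 0
Complementary slackness: lambda*(x + y - 168) = 0, mu_x*x = 0, mu_y*y = 0
If lambda = 0: y = -mu_x <= 0 and x = -mu_y <= 0 force x = y = 0 with f = 0; but x = y = 84 is feasible with f = -7056 < 0, so this is not the minimum. Hence lambda > 0 and x + y = 168.
Try x > 0, y > 0 (so mu_x = mu_y = 0): y = lambda, x = lambda => x = y = lambda
x + y = 168 => 2*lambda = 168 => lambda = 84
x* = y* = 84 > 0, consistent with mu_x = mu_y = 0.
(Any feasible point with x = 0 or y = 0 has f = 0 > -7056, so the minimum is not on those boundaries.)
min(-xy) = -7056 (i.e. max xy = 7056)
Multipliers: lambda = 84, mu_x = 0, mu_y = 0
Complementary slackness: lambda*(x + y - 168) = 84*(84 + 84 - 168) = 0, mu_x*x = 0*84 = 0, mu_y*y = 0*84 = 0. Satisfied.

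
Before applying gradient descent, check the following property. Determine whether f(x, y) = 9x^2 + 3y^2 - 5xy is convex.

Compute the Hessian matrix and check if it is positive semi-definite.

f(x,y) = 9x^2 + 3y^2 - 5xy
Hessian H = [[18, -5], [-5, 6]]
trace(H) = 24, det(H) = 83
Eigenvalues: (24 +/- sqrt(244)) / 2 = 19.81, 4.19
Since both eigenvalues > 0, f is convex.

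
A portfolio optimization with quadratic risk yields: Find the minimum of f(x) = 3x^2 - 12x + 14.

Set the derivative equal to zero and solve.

f(x) = 3x^2 - 12x + 14
f'(x) = 6x + (-12) = 0
x = 12/6 = 2
f(2) = 2
Since f''(x) = 6 > 0, this is a minimum.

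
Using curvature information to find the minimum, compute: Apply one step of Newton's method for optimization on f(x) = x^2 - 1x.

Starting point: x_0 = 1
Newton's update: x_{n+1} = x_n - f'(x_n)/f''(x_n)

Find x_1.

f(x) = x^2 - 1x
f'(x) = 2x + (-1), f''(x) = 2
Newton step: x_1 = x_0 - f'(x_0)/f''(x_0)
f'(1) = 1
x_1 = 1 - 1/2 = 1/2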